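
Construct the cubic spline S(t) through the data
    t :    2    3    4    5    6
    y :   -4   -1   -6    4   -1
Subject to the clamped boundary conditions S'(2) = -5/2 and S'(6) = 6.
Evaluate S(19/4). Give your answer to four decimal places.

2.4404

Write M_i for S''(x_i). With h_i = 1, 1, 1, 1 and divided differences Δ_i = 3, -5, 10, -5, the continuity of S' gives the tridiagonal system
  1·M_0 + 4·M_1 + 1·M_2 = 6(Δ_1 - Δ_0) = -48
  1·M_1 + 4·M_2 + 1·M_3 = 6(Δ_2 - Δ_1) = 90
  1·M_2 + 4·M_3 + 1·M_4 = 6(Δ_3 - Δ_2) = -90
Clamped end conditions give two more equations: 2h_0·M_0 + h_0·M_1 = 6(Δ_0 - S'(2)) = 33 and h_3·M_3 + 2h_3·M_4 = 6(S'(6) - Δ_3) = 66.
Solving the tridiagonal system: M_0 = 1775/56, M_1 = -851/28, M_2 = 335/8, M_3 = -1319/28, M_4 = 3167/56.
On [4, 5], S(t) = -6 + 109/28·(t - 4) + 335/16·(t - 4)² - 1661/112·(t - 4)³.
With (t - 4) = 3/4: S(19/4) = 2499/1024.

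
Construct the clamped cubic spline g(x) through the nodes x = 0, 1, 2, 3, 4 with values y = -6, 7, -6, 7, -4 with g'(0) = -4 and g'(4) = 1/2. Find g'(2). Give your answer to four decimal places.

-0.6786

Put σ_i = g'' at the i-th knot. Here h = (1, 1, 1, 1) and Δ = (13, -13, 13, -11), so the interior equations h_(i-1)·σ_(i-1) + 2(h_(i-1)+h_i)·σ_i + h_i·σ_(i+1) = 6(Δ_i − Δ_(i-1)) read
  1·σ_0 + 4·σ_1 + 1·σ_2 = 6(Δ_1 - Δ_0) = -156
  1·σ_1 + 4·σ_2 + 1·σ_3 = 6(Δ_2 - Δ_1) = 156
  1·σ_2 + 4·σ_3 + 1·σ_4 = 6(Δ_3 - Δ_2) = -144
Clamped end conditions give two more equations: 2h_0·σ_0 + h_0·σ_1 = 6(Δ_0 - g'(0)) = 102 and h_3·σ_3 + 2h_3·σ_4 = 6(g'(4) - Δ_3) = 69.
Hence σ_0 = 5133/56, σ_1 = -2277/28, σ_2 = 621/8, σ_3 = -2049/28, σ_4 = 3981/56.
On [2, 3], g'(x) = b_2 + 2c_2·(x - 2) + 3d_2·(x - 2)² with b_2 = Δ_2 - h_2(2σ_2 + σ_3)/6 = -19/28, c_2 = σ_2/2 = 621/16, d_2 = (σ_3 - σ_2)/(6h_2) = -2815/112. So g'(2) = -19/28.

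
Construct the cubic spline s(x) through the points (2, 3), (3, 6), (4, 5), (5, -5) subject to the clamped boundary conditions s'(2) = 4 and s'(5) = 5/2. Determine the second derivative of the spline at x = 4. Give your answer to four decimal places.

With m_i denoting the second derivative at x_i, h_i = 1, 1, 1, and Δ_i = (y_(i+1) − y_i)/h_i = 3, -1, -10:
  1·m_0 + 4·m_1 + 1·m_2 = 6(Δ_1 - Δ_0) = -24
  1·m_1 + 4·m_2 + 1·m_3 = 6(Δ_2 - Δ_1) = -54
Clamped end conditions give two more equations: 2h_0·m_0 + h_0·m_1 = 6(Δ_0 - s'(2)) = -6 and h_2·m_2 + 2h_2·m_3 = 6(s'(5) - Δ_2) = 75.
Solving: m_0 = -19/5, m_1 = 8/5, m_2 = -133/5, m_3 = 254/5.

-26.6000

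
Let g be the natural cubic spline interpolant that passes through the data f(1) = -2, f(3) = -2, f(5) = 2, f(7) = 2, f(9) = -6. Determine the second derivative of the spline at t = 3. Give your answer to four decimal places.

1.8214

Let M_i = g''(x_i). Step sizes h_i = 2, 2, 2, 2; slopes of the chords Δ_i = (y_(i+1) - y_i)/h_i = 0, 2, 0, -4.
  2·M_0 + 8·M_1 + 2·M_2 = 6(Δ_1 - Δ_0) = 12
  2·M_1 + 8·M_2 + 2·M_3 = 6(Δ_2 - Δ_1) = -12
  2·M_2 + 8·M_3 + 2·M_4 = 6(Δ_3 - Δ_2) = -24
Natural end conditions: M_0 = M_4 = 0.
Solving the tridiagonal system: M_0 = 0, M_1 = 51/28, M_2 = -9/7, M_3 = -75/28, M_4 = 0.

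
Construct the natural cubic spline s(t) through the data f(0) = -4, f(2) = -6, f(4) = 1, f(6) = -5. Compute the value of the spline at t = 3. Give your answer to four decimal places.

Write m_i for s''(x_i). With h_i = 2, 2, 2 and divided differences Δ_i = -1, 7/2, -3, the continuity of s' gives the tridiagonal system
  2·m_0 + 8·m_1 + 2·m_2 = 6(Δ_1 - Δ_0) = 27
  2·m_1 + 8·m_2 + 2·m_3 = 6(Δ_2 - Δ_1) = -39
Natural end conditions: m_0 = m_3 = 0.
Forward elimination and back-substitution give m_0 = 0, m_1 = 49/10, m_2 = -61/10, m_3 = 0.
On [2, 4], s(t) = -6 + 34/15·(t - 2) + 49/20·(t - 2)² - 11/12·(t - 2)³.
With (t - 2) = 1: s(3) = -11/5.

-2.2000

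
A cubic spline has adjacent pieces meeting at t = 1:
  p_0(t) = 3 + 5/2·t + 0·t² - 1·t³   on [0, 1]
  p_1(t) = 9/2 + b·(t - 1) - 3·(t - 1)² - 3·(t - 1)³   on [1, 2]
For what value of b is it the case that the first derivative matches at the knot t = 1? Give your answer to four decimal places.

-0.5000

p_0'(t) = 5/2 + 0·t - 3·t², so p_0'(1) = -1/2. On the right, p_1'(1) = b, so b = -1/2.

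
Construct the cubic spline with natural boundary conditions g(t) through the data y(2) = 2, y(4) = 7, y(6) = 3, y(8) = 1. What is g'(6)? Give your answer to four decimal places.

Put M_i = g'' at the i-th knot. Here h = (2, 2, 2) and Δ = (5/2, -2, -1), so the interior equations h_(i-1)·M_(i-1) + 2(h_(i-1)+h_i)·M_i + h_i·M_(i+1) = 6(Δ_i − Δ_(i-1)) read
  2·M_0 + 8·M_1 + 2·M_2 = 6(Δ_1 - Δ_0) = -27
  2·M_1 + 8·M_2 + 2·M_3 = 6(Δ_2 - Δ_1) = 6
Natural end conditions: M_0 = M_3 = 0.
Solving: M_0 = 0, M_1 = -19/5, M_2 = 17/10, M_3 = 0.
On [6, 8], g'(t) = b_2 + 2c_2·(t - 6) + 3d_2·(t - 6)² with b_2 = Δ_2 - h_2(2M_2 + M_3)/6 = -32/15, c_2 = M_2/2 = 17/20, d_2 = (M_3 - M_2)/(6h_2) = -17/120. So g'(6) = -32/15.

-2.1333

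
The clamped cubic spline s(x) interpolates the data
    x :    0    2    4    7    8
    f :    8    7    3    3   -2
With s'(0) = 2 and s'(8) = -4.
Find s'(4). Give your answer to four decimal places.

Put σ_i = s'' at the i-th knot. Here h = (2, 2, 3, 1) and Δ = (-1/2, -2, 0, -5), so the interior equations h_(i-1)·σ_(i-1) + 2(h_(i-1)+h_i)·σ_i + h_i·σ_(i+1) = 6(Δ_i − Δ_(i-1)) read
  2·σ_0 + 8·σ_1 + 2·σ_2 = 6(Δ_1 - Δ_0) = -9
  2·σ_1 + 10·σ_2 + 3·σ_3 = 6(Δ_2 - Δ_1) = 12
  3·σ_2 + 8·σ_3 + 1·σ_4 = 6(Δ_3 - Δ_2) = -30
Clamped end conditions give two more equations: 2h_0·σ_0 + h_0·σ_1 = 6(Δ_0 - s'(0)) = -15 and h_3·σ_3 + 2h_3·σ_4 = 6(s'(8) - Δ_3) = 6.
Forward elimination and back-substitution give σ_0 = -307/96, σ_1 = -53/48, σ_2 = 299/96, σ_3 = -271/48, σ_4 = 559/96.
On [4, 7], s'(x) = b_2 + 2c_2·(x - 4) + 3d_2·(x - 4)² with b_2 = Δ_2 - h_2(2σ_2 + σ_3)/6 = -7/24, c_2 = σ_2/2 = 299/192, d_2 = (σ_3 - σ_2)/(6h_2) = -841/1728. So s'(4) = -7/24.

-0.2917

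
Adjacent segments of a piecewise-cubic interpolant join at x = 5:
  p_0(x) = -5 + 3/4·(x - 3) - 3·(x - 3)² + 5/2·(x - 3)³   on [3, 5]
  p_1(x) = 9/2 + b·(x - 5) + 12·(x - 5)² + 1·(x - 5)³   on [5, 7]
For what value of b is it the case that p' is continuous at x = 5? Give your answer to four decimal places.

18.7500

p_0'(x) = 3/4 - 6·(x - 3) + 15/2·(x - 3)², so p_0'(5) = 75/4. On the right, p_1'(5) = b, so b = 75/4.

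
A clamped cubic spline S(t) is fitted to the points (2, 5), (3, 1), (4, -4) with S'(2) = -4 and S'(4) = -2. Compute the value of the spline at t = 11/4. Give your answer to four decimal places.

2.1758

With M_i denoting the second derivative at x_i, h_i = 1, 1, and Δ_i = (y_(i+1) − y_i)/h_i = -4, -5:
  1·M_0 + 4·M_1 + 1·M_2 = 6(Δ_1 - Δ_0) = -6
Clamped end conditions give two more equations: 2h_0·M_0 + h_0·M_1 = 6(Δ_0 - S'(2)) = 0 and h_1·M_1 + 2h_1·M_2 = 6(S'(4) - Δ_1) = 18.
Forward elimination and back-substitution give M_0 = 5/2, M_1 = -5, M_2 = 23/2.
On [2, 3], S(t) = 5 - 4·(t - 2) + 5/4·(t - 2)² - 5/4·(t - 2)³.
With (t - 2) = 3/4: S(11/4) = 557/256.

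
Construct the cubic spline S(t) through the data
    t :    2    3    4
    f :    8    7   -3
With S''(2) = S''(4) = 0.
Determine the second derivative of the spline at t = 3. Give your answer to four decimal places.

-13.5000

Let M_i = S''(x_i). Step sizes h_i = 1, 1; slopes of the chords Δ_i = (y_(i+1) - y_i)/h_i = -1, -10.
  1·M_0 + 4·M_1 + 1·M_2 = 6(Δ_1 - Δ_0) = -54
Natural end conditions: M_0 = M_2 = 0.
Hence M_0 = 0, M_1 = -27/2, M_2 = 0.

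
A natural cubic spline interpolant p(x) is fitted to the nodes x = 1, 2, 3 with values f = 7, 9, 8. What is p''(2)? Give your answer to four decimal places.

Let M_i = p''(x_i). Step sizes h_i = 1, 1; slopes of the chords Δ_i = (y_(i+1) - y_i)/h_i = 2, -1.
  1·M_0 + 4·M_1 + 1·M_2 = 6(Δ_1 - Δ_0) = -18
Natural end conditions: M_0 = M_2 = 0.
Solving: M_0 = 0, M_1 = -9/2, M_2 = 0.

-4.5000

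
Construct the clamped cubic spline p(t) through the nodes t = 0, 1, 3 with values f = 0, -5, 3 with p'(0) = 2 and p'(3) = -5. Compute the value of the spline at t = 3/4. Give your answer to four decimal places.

With m_i denoting the second derivative at x_i, h_i = 1, 2, and Δ_i = (y_(i+1) − y_i)/h_i = -5, 4:
  1·m_0 + 6·m_1 + 2·m_2 = 6(Δ_1 - Δ_0) = 54
Clamped end conditions give two more equations: 2h_0·m_0 + h_0·m_1 = 6(Δ_0 - p'(0)) = -42 and h_1·m_1 + 2h_1·m_2 = 6(p'(3) - Δ_1) = -54.
Solving: m_0 = -97/3, m_1 = 68/3, m_2 = -149/6.
On [0, 1], p(t) = 0 + 2·t - 97/6·t² + 55/6·t³.
With t = 3/4: p(3/4) = -477/128.

-3.7266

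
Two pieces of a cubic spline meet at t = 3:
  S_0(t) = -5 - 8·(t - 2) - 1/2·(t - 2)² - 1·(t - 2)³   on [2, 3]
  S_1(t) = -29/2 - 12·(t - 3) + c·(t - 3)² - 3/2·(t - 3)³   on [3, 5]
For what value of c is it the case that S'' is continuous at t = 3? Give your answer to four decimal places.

S_0''(t) = -1 - 6·(t - 2), so S_0''(3) = -7. On the right, S_1''(3) = 2c, so c = -7/2.

-3.5000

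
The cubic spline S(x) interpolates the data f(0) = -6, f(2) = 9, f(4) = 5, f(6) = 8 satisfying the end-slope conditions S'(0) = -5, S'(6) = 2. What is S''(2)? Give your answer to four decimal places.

-15.5667

Let M_i = S''(x_i). Step sizes h_i = 2, 2, 2; slopes of the chords Δ_i = (y_(i+1) - y_i)/h_i = 15/2, -2, 3/2.
  2·M_0 + 8·M_1 + 2·M_2 = 6(Δ_1 - Δ_0) = -57
  2·M_1 + 8·M_2 + 2·M_3 = 6(Δ_2 - Δ_1) = 21
Clamped end conditions give two more equations: 2h_0·M_0 + h_0·M_1 = 6(Δ_0 - S'(0)) = 75 and h_2·M_2 + 2h_2·M_3 = 6(S'(6) - Δ_2) = 3.
Solving: M_0 = 398/15, M_1 = -467/30, M_2 = 217/30, M_3 = -43/15.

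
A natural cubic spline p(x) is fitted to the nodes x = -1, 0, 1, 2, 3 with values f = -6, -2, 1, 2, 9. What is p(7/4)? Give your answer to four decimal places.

With M_i denoting the second derivative at x_i, h_i = 1, 1, 1, 1, and Δ_i = (y_(i+1) − y_i)/h_i = 4, 3, 1, 7:
  1·M_0 + 4·M_1 + 1·M_2 = 6(Δ_1 - Δ_0) = -6
  1·M_1 + 4·M_2 + 1·M_3 = 6(Δ_2 - Δ_1) = -12
  1·M_2 + 4·M_3 + 1·M_4 = 6(Δ_3 - Δ_2) = 36
Natural end conditions: M_0 = M_4 = 0.
Solving the tridiagonal system: M_0 = 0, M_1 = -3/28, M_2 = -39/7, M_3 = 291/28, M_4 = 0.
On [1, 2], p(x) = 1 + 9/8·(x - 1) - 39/14·(x - 1)² + 149/56·(x - 1)³.
With (x - 1) = 3/4: p(7/4) = 5015/3584.

1.3993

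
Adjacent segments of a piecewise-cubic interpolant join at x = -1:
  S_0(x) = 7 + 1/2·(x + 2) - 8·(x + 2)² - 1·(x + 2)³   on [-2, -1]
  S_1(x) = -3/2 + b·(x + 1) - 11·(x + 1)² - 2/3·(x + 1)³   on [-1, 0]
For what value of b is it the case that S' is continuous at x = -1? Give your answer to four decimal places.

-18.5000

S_0'(x) = 1/2 - 16·(x + 2) - 3·(x + 2)², so S_0'(-1) = -37/2. On the right, S_1'(-1) = b, so b = -37/2.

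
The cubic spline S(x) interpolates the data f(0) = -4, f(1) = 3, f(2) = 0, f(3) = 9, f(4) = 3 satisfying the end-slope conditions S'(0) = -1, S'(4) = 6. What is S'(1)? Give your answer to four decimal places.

2.2500

Let m_i = S''(x_i). Step sizes h_i = 1, 1, 1, 1; slopes of the chords Δ_i = (y_(i+1) - y_i)/h_i = 7, -3, 9, -6.
  1·m_0 + 4·m_1 + 1·m_2 = 6(Δ_1 - Δ_0) = -60
  1·m_1 + 4·m_2 + 1·m_3 = 6(Δ_2 - Δ_1) = 72
  1·m_2 + 4·m_3 + 1·m_4 = 6(Δ_3 - Δ_2) = -90
Clamped end conditions give two more equations: 2h_0·m_0 + h_0·m_1 = 6(Δ_0 - S'(0)) = 48 and h_3·m_3 + 2h_3·m_4 = 6(S'(4) - Δ_3) = 72.
Forward elimination and back-substitution give m_0 = 83/2, m_1 = -35, m_2 = 77/2, m_3 = -47, m_4 = 119/2.
On [1, 2], S'(x) = b_1 + 2c_1·(x - 1) + 3d_1·(x - 1)² with b_1 = Δ_1 - h_1(2m_1 + m_2)/6 = 9/4, c_1 = m_1/2 = -35/2, d_1 = (m_2 - m_1)/(6h_1) = 49/4. So S'(1) = 9/4.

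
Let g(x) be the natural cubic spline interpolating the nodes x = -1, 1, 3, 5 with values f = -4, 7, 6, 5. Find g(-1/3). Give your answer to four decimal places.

0.6148

With M_i denoting the second derivative at x_i, h_i = 2, 2, 2, and Δ_i = (y_(i+1) − y_i)/h_i = 11/2, -1/2, -1/2:
  2·M_0 + 8·M_1 + 2·M_2 = 6(Δ_1 - Δ_0) = -36
  2·M_1 + 8·M_2 + 2·M_3 = 6(Δ_2 - Δ_1) = 0
Natural end conditions: M_0 = M_3 = 0.
Forward elimination and back-substitution give M_0 = 0, M_1 = -24/5, M_2 = 6/5, M_3 = 0.
On [-1, 1], g(x) = -4 + 71/10·(x + 1) + 0·(x + 1)² - 2/5·(x + 1)³.
With (x + 1) = 2/3: g(-1/3) = 83/135.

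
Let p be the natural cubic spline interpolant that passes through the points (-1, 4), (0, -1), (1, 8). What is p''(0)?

Let M_i = p''(x_i). Step sizes h_i = 1, 1; slopes of the chords Δ_i = (y_(i+1) - y_i)/h_i = -5, 9.
  1·M_0 + 4·M_1 + 1·M_2 = 6(Δ_1 - Δ_0) = 84
Natural end conditions: M_0 = M_2 = 0.
Hence M_0 = 0, M_1 = 21, M_2 = 0.

21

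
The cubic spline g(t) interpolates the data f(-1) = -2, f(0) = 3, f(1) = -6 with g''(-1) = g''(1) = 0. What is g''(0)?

-21

Let σ_i = g''(x_i). Step sizes h_i = 1, 1; slopes of the chords Δ_i = (y_(i+1) - y_i)/h_i = 5, -9.
  1·σ_0 + 4·σ_1 + 1·σ_2 = 6(Δ_1 - Δ_0) = -84
Natural end conditions: σ_0 = σ_2 = 0.
Solving the tridiagonal system: σ_0 = 0, σ_1 = -21, σ_2 = 0.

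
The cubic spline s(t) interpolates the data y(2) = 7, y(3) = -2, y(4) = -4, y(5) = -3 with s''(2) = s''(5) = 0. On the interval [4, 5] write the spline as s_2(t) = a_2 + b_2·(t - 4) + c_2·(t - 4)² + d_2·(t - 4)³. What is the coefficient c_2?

Let M_i = s''(x_i). Step sizes h_i = 1, 1, 1; slopes of the chords Δ_i = (y_(i+1) - y_i)/h_i = -9, -2, 1.
  1·M_0 + 4·M_1 + 1·M_2 = 6(Δ_1 - Δ_0) = 42
  1·M_1 + 4·M_2 + 1·M_3 = 6(Δ_2 - Δ_1) = 18
Natural end conditions: M_0 = M_3 = 0.
Solving the tridiagonal system: M_0 = 0, M_1 = 10, M_2 = 2, M_3 = 0.
On [4, 5], with s_2(t) = a_2 + b_2·(t - 4) + c_2·(t - 4)² + d_2·(t - 4)³: c_2 = M_2/2 = 1, d_2 = (M_3 - M_2)/(6h_2) = -1/3, b_2 = Δ_2 - h_2(2M_2 + M_3)/6 = 1/3.

1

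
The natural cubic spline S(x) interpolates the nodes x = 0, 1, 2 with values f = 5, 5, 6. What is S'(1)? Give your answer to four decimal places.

With M_i denoting the second derivative at x_i, h_i = 1, 1, and Δ_i = (y_(i+1) − y_i)/h_i = 0, 1:
  1·M_0 + 4·M_1 + 1·M_2 = 6(Δ_1 - Δ_0) = 6
Natural end conditions: M_0 = M_2 = 0.
Hence M_0 = 0, M_1 = 3/2, M_2 = 0.
On [1, 2], S'(x) = b_1 + 2c_1·(x - 1) + 3d_1·(x - 1)² with b_1 = Δ_1 - h_1(2M_1 + M_2)/6 = 1/2, c_1 = M_1/2 = 3/4, d_1 = (M_2 - M_1)/(6h_1) = -1/4. So S'(1) = 1/2.

0.5000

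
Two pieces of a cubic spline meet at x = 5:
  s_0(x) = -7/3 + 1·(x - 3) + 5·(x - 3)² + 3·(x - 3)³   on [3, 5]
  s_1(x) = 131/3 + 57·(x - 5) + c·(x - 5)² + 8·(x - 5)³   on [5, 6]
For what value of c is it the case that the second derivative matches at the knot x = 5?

23

s_0''(x) = 10 + 18·(x - 3), so s_0''(5) = 46. On the right, s_1''(5) = 2c, so c = 23.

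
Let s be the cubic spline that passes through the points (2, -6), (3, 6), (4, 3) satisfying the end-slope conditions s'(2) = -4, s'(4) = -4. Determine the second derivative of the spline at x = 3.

Put M_i = s'' at the i-th knot. Here h = (1, 1) and Δ = (12, -3), so the interior equations h_(i-1)·M_(i-1) + 2(h_(i-1)+h_i)·M_i + h_i·M_(i+1) = 6(Δ_i − Δ_(i-1)) read
  1·M_0 + 4·M_1 + 1·M_2 = 6(Δ_1 - Δ_0) = -90
Clamped end conditions give two more equations: 2h_0·M_0 + h_0·M_1 = 6(Δ_0 - s'(2)) = 96 and h_1·M_1 + 2h_1·M_2 = 6(s'(4) - Δ_1) = -6.
Hence M_0 = 141/2, M_1 = -45, M_2 = 39/2.

-45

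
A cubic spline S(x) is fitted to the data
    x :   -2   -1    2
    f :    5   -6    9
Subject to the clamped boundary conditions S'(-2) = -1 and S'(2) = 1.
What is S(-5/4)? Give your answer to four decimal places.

-2.8867

Write M_i for S''(x_i). With h_i = 1, 3 and divided differences Δ_i = -11, 5, the continuity of S' gives the tridiagonal system
  1·M_0 + 8·M_1 + 3·M_2 = 6(Δ_1 - Δ_0) = 96
Clamped end conditions give two more equations: 2h_0·M_0 + h_0·M_1 = 6(Δ_0 - S'(-2)) = -60 and h_1·M_1 + 2h_1·M_2 = 6(S'(2) - Δ_1) = -24.
Forward elimination and back-substitution give M_0 = -83/2, M_1 = 23, M_2 = -31/2.
On [-2, -1], S(x) = 5 - 1·(x + 2) - 83/4·(x + 2)² + 43/4·(x + 2)³.
With (x + 2) = 3/4: S(-5/4) = -739/256.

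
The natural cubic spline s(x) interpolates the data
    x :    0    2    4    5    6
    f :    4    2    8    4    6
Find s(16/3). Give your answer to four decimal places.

3.9436

With m_i denoting the second derivative at x_i, h_i = 2, 2, 1, 1, and Δ_i = (y_(i+1) − y_i)/h_i = -1, 3, -4, 2:
  2·m_0 + 8·m_1 + 2·m_2 = 6(Δ_1 - Δ_0) = 24
  2·m_1 + 6·m_2 + 1·m_3 = 6(Δ_2 - Δ_1) = -42
  1·m_2 + 4·m_3 + 1·m_4 = 6(Δ_3 - Δ_2) = 36
Natural end conditions: m_0 = m_4 = 0.
Solving: m_0 = 0, m_1 = 40/7, m_2 = -76/7, m_3 = 82/7, m_4 = 0.
On [5, 6], s(x) = 4 - 40/21·(x - 5) + 41/7·(x - 5)² - 41/21·(x - 5)³.
With (x - 5) = 1/3: s(16/3) = 2236/567.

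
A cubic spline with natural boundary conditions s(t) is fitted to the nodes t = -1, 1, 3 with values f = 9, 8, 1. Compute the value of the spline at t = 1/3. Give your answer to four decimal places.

Write m_i for s''(x_i). With h_i = 2, 2 and divided differences Δ_i = -1/2, -7/2, the continuity of s' gives the tridiagonal system
  2·m_0 + 8·m_1 + 2·m_2 = 6(Δ_1 - Δ_0) = -18
Natural end conditions: m_0 = m_2 = 0.
Solving: m_0 = 0, m_1 = -9/4, m_2 = 0.
On [-1, 1], s(t) = 9 + 1/4·(t + 1) + 0·(t + 1)² - 3/16·(t + 1)³.
With (t + 1) = 4/3: s(1/3) = 80/9.

8.8889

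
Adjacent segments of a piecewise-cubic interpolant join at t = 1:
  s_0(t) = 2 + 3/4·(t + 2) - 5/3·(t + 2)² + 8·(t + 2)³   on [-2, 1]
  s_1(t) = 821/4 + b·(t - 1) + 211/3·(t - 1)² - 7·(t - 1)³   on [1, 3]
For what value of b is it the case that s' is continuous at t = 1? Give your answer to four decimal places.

s_0'(t) = 3/4 - 10/3·(t + 2) + 24·(t + 2)², so s_0'(1) = 827/4. On the right, s_1'(1) = b, so b = 827/4.

206.7500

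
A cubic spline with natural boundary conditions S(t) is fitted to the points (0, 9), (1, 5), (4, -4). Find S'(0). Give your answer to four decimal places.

Put M_i = S'' at the i-th knot. Here h = (1, 3) and Δ = (-4, -3), so the interior equations h_(i-1)·M_(i-1) + 2(h_(i-1)+h_i)·M_i + h_i·M_(i+1) = 6(Δ_i − Δ_(i-1)) read
  1·M_0 + 8·M_1 + 3·M_2 = 6(Δ_1 - Δ_0) = 6
Natural end conditions: M_0 = M_2 = 0.
Hence M_0 = 0, M_1 = 3/4, M_2 = 0.
On [0, 1], S'(t) = b_0 + 2c_0·t + 3d_0·t² with b_0 = Δ_0 - h_0(2M_0 + M_1)/6 = -33/8, c_0 = M_0/2 = 0, d_0 = (M_1 - M_0)/(6h_0) = 1/8. So S'(0) = -33/8.

-4.1250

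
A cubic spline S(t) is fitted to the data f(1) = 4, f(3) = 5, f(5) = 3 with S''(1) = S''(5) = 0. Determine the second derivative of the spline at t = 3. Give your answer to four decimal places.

-1.1250

Put M_i = S'' at the i-th knot. Here h = (2, 2) and Δ = (1/2, -1), so the interior equations h_(i-1)·M_(i-1) + 2(h_(i-1)+h_i)·M_i + h_i·M_(i+1) = 6(Δ_i − Δ_(i-1)) read
  2·M_0 + 8·M_1 + 2·M_2 = 6(Δ_1 - Δ_0) = -9
Natural end conditions: M_0 = M_2 = 0.
Solving the tridiagonal system: M_0 = 0, M_1 = -9/8, M_2 = 0.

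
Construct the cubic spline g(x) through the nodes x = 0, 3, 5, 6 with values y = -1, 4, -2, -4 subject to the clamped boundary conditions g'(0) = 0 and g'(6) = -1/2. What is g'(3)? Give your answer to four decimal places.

With σ_i denoting the second derivative at x_i, h_i = 3, 2, 1, and Δ_i = (y_(i+1) − y_i)/h_i = 5/3, -3, -2:
  3·σ_0 + 10·σ_1 + 2·σ_2 = 6(Δ_1 - Δ_0) = -28
  2·σ_1 + 6·σ_2 + 1·σ_3 = 6(Δ_2 - Δ_1) = 6
Clamped end conditions give two more equations: 2h_0·σ_0 + h_0·σ_1 = 6(Δ_0 - g'(0)) = 10 and h_2·σ_2 + 2h_2·σ_3 = 6(g'(6) - Δ_2) = 9.
Solving the tridiagonal system: σ_0 = 218/57, σ_1 = -82/19, σ_2 = 35/19, σ_3 = 68/19.
On [3, 5], g'(x) = b_1 + 2c_1·(x - 3) + 3d_1·(x - 3)² with b_1 = Δ_1 - h_1(2σ_1 + σ_2)/6 = -14/19, c_1 = σ_1/2 = -41/19, d_1 = (σ_2 - σ_1)/(6h_1) = 39/76. So g'(3) = -14/19.

-0.7368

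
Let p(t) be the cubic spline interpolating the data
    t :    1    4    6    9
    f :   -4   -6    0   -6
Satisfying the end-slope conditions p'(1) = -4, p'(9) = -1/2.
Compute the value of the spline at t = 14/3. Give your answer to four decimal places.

-3.7004

Put σ_i = p'' at the i-th knot. Here h = (3, 2, 3) and Δ = (-2/3, 3, -2), so the interior equations h_(i-1)·σ_(i-1) + 2(h_(i-1)+h_i)·σ_i + h_i·σ_(i+1) = 6(Δ_i − Δ_(i-1)) read
  3·σ_0 + 10·σ_1 + 2·σ_2 = 6(Δ_1 - Δ_0) = 22
  2·σ_1 + 10·σ_2 + 3·σ_3 = 6(Δ_2 - Δ_1) = -30
Clamped end conditions give two more equations: 2h_0·σ_0 + h_0·σ_1 = 6(Δ_0 - p'(1)) = 20 and h_2·σ_2 + 2h_2·σ_3 = 6(p'(9) - Δ_2) = 9.
Hence σ_0 = 568/273, σ_1 = 228/91, σ_2 = -423/91, σ_3 = 348/91.
On [4, 6], p(t) = -6 + 262/91·(t - 4) + 114/91·(t - 4)² - 31/52·(t - 4)³.
With (t - 4) = 2/3: p(14/3) = -9092/2457.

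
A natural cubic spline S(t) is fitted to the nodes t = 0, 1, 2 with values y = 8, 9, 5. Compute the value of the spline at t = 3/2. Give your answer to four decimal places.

7.4688

Let M_i = S''(x_i). Step sizes h_i = 1, 1; slopes of the chords Δ_i = (y_(i+1) - y_i)/h_i = 1, -4.
  1·M_0 + 4·M_1 + 1·M_2 = 6(Δ_1 - Δ_0) = -30
Natural end conditions: M_0 = M_2 = 0.
Solving the tridiagonal system: M_0 = 0, M_1 = -15/2, M_2 = 0.
On [1, 2], S(t) = 9 - 3/2·(t - 1) - 15/4·(t - 1)² + 5/4·(t - 1)³.
With (t - 1) = 1/2: S(3/2) = 239/32.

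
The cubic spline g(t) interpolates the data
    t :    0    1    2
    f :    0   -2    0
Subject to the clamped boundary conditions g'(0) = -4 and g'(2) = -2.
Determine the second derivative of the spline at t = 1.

10

With M_i denoting the second derivative at x_i, h_i = 1, 1, and Δ_i = (y_(i+1) − y_i)/h_i = -2, 2:
  1·M_0 + 4·M_1 + 1·M_2 = 6(Δ_1 - Δ_0) = 24
Clamped end conditions give two more equations: 2h_0·M_0 + h_0·M_1 = 6(Δ_0 - g'(0)) = 12 and h_1·M_1 + 2h_1·M_2 = 6(g'(2) - Δ_1) = -24.
Hence M_0 = 1, M_1 = 10, M_2 = -17.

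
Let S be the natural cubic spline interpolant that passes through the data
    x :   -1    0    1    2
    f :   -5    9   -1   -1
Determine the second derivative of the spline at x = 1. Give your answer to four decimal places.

25.6000

Write M_i for S''(x_i). With h_i = 1, 1, 1 and divided differences Δ_i = 14, -10, 0, the continuity of S' gives the tridiagonal system
  1·M_0 + 4·M_1 + 1·M_2 = 6(Δ_1 - Δ_0) = -144
  1·M_1 + 4·M_2 + 1·M_3 = 6(Δ_2 - Δ_1) = 60
Natural end conditions: M_0 = M_3 = 0.
Forward elimination and back-substitution give M_0 = 0, M_1 = -212/5, M_2 = 128/5, M_3 = 0.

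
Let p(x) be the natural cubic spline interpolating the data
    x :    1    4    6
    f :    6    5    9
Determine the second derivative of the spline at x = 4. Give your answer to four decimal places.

Write M_i for p''(x_i). With h_i = 3, 2 and divided differences Δ_i = -1/3, 2, the continuity of p' gives the tridiagonal system
  3·M_0 + 10·M_1 + 2·M_2 = 6(Δ_1 - Δ_0) = 14
Natural end conditions: M_0 = M_2 = 0.
Hence M_0 = 0, M_1 = 7/5, M_2 = 0.

1.4000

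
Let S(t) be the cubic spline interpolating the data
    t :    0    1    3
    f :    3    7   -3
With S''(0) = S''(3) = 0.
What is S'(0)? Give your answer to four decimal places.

5.5000

Put M_i = S'' at the i-th knot. Here h = (1, 2) and Δ = (4, -5), so the interior equations h_(i-1)·M_(i-1) + 2(h_(i-1)+h_i)·M_i + h_i·M_(i+1) = 6(Δ_i − Δ_(i-1)) read
  1·M_0 + 6·M_1 + 2·M_2 = 6(Δ_1 - Δ_0) = -54
Natural end conditions: M_0 = M_2 = 0.
Hence M_0 = 0, M_1 = -9, M_2 = 0.
On [0, 1], S'(t) = b_0 + 2c_0·t + 3d_0·t² with b_0 = Δ_0 - h_0(2M_0 + M_1)/6 = 11/2, c_0 = M_0/2 = 0, d_0 = (M_1 - M_0)/(6h_0) = -3/2. So S'(0) = 11/2.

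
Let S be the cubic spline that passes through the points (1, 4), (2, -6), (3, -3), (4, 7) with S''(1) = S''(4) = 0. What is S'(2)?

-4

Write m_i for S''(x_i). With h_i = 1, 1, 1 and divided differences Δ_i = -10, 3, 10, the continuity of S' gives the tridiagonal system
  1·m_0 + 4·m_1 + 1·m_2 = 6(Δ_1 - Δ_0) = 78
  1·m_1 + 4·m_2 + 1·m_3 = 6(Δ_2 - Δ_1) = 42
Natural end conditions: m_0 = m_3 = 0.
Hence m_0 = 0, m_1 = 18, m_2 = 6, m_3 = 0.
On [2, 3], S'(x) = b_1 + 2c_1·(x - 2) + 3d_1·(x - 2)² with b_1 = Δ_1 - h_1(2m_1 + m_2)/6 = -4, c_1 = m_1/2 = 9, d_1 = (m_2 - m_1)/(6h_1) = -2. So S'(2) = -4.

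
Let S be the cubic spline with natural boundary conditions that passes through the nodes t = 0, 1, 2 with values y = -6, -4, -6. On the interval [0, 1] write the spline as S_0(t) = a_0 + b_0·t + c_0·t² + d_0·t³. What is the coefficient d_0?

-1

Write m_i for S''(x_i). With h_i = 1, 1 and divided differences Δ_i = 2, -2, the continuity of S' gives the tridiagonal system
  1·m_0 + 4·m_1 + 1·m_2 = 6(Δ_1 - Δ_0) = -24
Natural end conditions: m_0 = m_2 = 0.
Hence m_0 = 0, m_1 = -6, m_2 = 0.
On [0, 1], with S_0(t) = a_0 + b_0·t + c_0·t² + d_0·t³: c_0 = m_0/2 = 0, d_0 = (m_1 - m_0)/(6h_0) = -1, b_0 = Δ_0 - h_0(2m_0 + m_1)/6 = 3.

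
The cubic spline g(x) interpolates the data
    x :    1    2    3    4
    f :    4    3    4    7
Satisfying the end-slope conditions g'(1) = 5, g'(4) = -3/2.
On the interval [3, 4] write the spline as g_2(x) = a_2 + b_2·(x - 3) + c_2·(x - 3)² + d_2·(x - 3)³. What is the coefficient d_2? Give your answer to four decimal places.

With M_i denoting the second derivative at x_i, h_i = 1, 1, 1, and Δ_i = (y_(i+1) − y_i)/h_i = -1, 1, 3:
  1·M_0 + 4·M_1 + 1·M_2 = 6(Δ_1 - Δ_0) = 12
  1·M_1 + 4·M_2 + 1·M_3 = 6(Δ_2 - Δ_1) = 12
Clamped end conditions give two more equations: 2h_0·M_0 + h_0·M_1 = 6(Δ_0 - g'(1)) = -36 and h_2·M_2 + 2h_2·M_3 = 6(g'(4) - Δ_2) = -27.
Forward elimination and back-substitution give M_0 = -323/15, M_1 = 106/15, M_2 = 79/15, M_3 = -242/15.
On [3, 4], with g_2(x) = a_2 + b_2·(x - 3) + c_2·(x - 3)² + d_2·(x - 3)³: c_2 = M_2/2 = 79/30, d_2 = (M_3 - M_2)/(6h_2) = -107/30, b_2 = Δ_2 - h_2(2M_2 + M_3)/6 = 59/15.

-3.5667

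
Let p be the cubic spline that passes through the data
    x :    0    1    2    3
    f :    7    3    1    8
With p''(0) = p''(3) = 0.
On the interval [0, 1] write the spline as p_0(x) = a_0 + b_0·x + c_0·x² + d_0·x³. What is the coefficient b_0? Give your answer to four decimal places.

Put σ_i = p'' at the i-th knot. Here h = (1, 1, 1) and Δ = (-4, -2, 7), so the interior equations h_(i-1)·σ_(i-1) + 2(h_(i-1)+h_i)·σ_i + h_i·σ_(i+1) = 6(Δ_i − Δ_(i-1)) read
  1·σ_0 + 4·σ_1 + 1·σ_2 = 6(Δ_1 - Δ_0) = 12
  1·σ_1 + 4·σ_2 + 1·σ_3 = 6(Δ_2 - Δ_1) = 54
Natural end conditions: σ_0 = σ_3 = 0.
Forward elimination and back-substitution give σ_0 = 0, σ_1 = -2/5, σ_2 = 68/5, σ_3 = 0.
On [0, 1], with p_0(x) = a_0 + b_0·x + c_0·x² + d_0·x³: c_0 = σ_0/2 = 0, d_0 = (σ_1 - σ_0)/(6h_0) = -1/15, b_0 = Δ_0 - h_0(2σ_0 + σ_1)/6 = -59/15.

-3.9333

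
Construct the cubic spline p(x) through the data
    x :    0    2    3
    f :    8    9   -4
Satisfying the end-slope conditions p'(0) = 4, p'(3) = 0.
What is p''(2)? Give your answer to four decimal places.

Let M_i = p''(x_i). Step sizes h_i = 2, 1; slopes of the chords Δ_i = (y_(i+1) - y_i)/h_i = 1/2, -13.
  2·M_0 + 6·M_1 + 1·M_2 = 6(Δ_1 - Δ_0) = -81
Clamped end conditions give two more equations: 2h_0·M_0 + h_0·M_1 = 6(Δ_0 - p'(0)) = -21 and h_1·M_1 + 2h_1·M_2 = 6(p'(3) - Δ_1) = 78.
Forward elimination and back-substitution give M_0 = 83/12, M_1 = -73/3, M_2 = 307/6.

-24.3333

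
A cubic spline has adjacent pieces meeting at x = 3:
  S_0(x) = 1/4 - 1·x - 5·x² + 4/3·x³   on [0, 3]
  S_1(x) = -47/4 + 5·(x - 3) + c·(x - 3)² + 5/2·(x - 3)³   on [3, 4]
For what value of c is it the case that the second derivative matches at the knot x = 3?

S_0''(x) = -10 + 8·x, so S_0''(3) = 14. On the right, S_1''(3) = 2c, so c = 7.

7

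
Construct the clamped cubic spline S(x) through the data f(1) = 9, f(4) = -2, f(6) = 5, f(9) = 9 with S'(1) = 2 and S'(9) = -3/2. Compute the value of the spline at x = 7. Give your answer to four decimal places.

With M_i denoting the second derivative at x_i, h_i = 3, 2, 3, and Δ_i = (y_(i+1) − y_i)/h_i = -11/3, 7/2, 4/3:
  3·M_0 + 10·M_1 + 2·M_2 = 6(Δ_1 - Δ_0) = 43
  2·M_1 + 10·M_2 + 3·M_3 = 6(Δ_2 - Δ_1) = -13
Clamped end conditions give two more equations: 2h_0·M_0 + h_0·M_1 = 6(Δ_0 - S'(1)) = -34 and h_2·M_2 + 2h_2·M_3 = 6(S'(9) - Δ_2) = -17.
Solving: M_0 = -2585/273, M_1 = 692/91, M_2 = -211/91, M_3 = -457/273.
On [6, 9], S(x) = 5 + 817/182·(x - 6) - 211/182·(x - 6)² + 88/2457·(x - 6)³.
With (x - 6) = 1: S(7) = 20554/2457.

8.3655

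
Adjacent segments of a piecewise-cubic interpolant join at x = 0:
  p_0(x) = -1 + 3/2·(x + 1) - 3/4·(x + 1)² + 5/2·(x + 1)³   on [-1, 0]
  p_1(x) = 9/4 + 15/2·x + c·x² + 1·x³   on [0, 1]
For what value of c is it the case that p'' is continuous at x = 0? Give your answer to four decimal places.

6.7500

p_0''(x) = -3/2 + 15·(x + 1), so p_0''(0) = 27/2. On the right, p_1''(0) = 2c, so c = 27/4.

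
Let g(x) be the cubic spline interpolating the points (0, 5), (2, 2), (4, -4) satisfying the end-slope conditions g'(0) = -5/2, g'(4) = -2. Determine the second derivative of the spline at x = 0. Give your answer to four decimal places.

2.7500

Let σ_i = g''(x_i). Step sizes h_i = 2, 2; slopes of the chords Δ_i = (y_(i+1) - y_i)/h_i = -3/2, -3.
  2·σ_0 + 8·σ_1 + 2·σ_2 = 6(Δ_1 - Δ_0) = -9
Clamped end conditions give two more equations: 2h_0·σ_0 + h_0·σ_1 = 6(Δ_0 - g'(0)) = 6 and h_1·σ_1 + 2h_1·σ_2 = 6(g'(4) - Δ_1) = 6.
Hence σ_0 = 11/4, σ_1 = -5/2, σ_2 = 11/4.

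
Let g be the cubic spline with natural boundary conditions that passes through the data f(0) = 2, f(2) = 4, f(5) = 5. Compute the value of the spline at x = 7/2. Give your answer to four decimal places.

Write σ_i for g''(x_i). With h_i = 2, 3 and divided differences Δ_i = 1, 1/3, the continuity of g' gives the tridiagonal system
  2·σ_0 + 10·σ_1 + 3·σ_2 = 6(Δ_1 - Δ_0) = -4
Natural end conditions: σ_0 = σ_2 = 0.
Solving the tridiagonal system: σ_0 = 0, σ_1 = -2/5, σ_2 = 0.
On [2, 5], g(x) = 4 + 11/15·(x - 2) - 1/5·(x - 2)² + 1/45·(x - 2)³.
With (x - 2) = 3/2: g(7/2) = 189/40.

4.7250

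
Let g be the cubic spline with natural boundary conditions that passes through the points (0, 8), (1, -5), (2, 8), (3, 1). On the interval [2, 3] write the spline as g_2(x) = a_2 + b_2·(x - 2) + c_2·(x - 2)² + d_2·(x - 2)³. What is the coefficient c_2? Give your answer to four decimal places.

-21.2000

Let M_i = g''(x_i). Step sizes h_i = 1, 1, 1; slopes of the chords Δ_i = (y_(i+1) - y_i)/h_i = -13, 13, -7.
  1·M_0 + 4·M_1 + 1·M_2 = 6(Δ_1 - Δ_0) = 156
  1·M_1 + 4·M_2 + 1·M_3 = 6(Δ_2 - Δ_1) = -120
Natural end conditions: M_0 = M_3 = 0.
Forward elimination and back-substitution give M_0 = 0, M_1 = 248/5, M_2 = -212/5, M_3 = 0.
On [2, 3], with g_2(x) = a_2 + b_2·(x - 2) + c_2·(x - 2)² + d_2·(x - 2)³: c_2 = M_2/2 = -106/5, d_2 = (M_3 - M_2)/(6h_2) = 106/15, b_2 = Δ_2 - h_2(2M_2 + M_3)/6 = 107/15.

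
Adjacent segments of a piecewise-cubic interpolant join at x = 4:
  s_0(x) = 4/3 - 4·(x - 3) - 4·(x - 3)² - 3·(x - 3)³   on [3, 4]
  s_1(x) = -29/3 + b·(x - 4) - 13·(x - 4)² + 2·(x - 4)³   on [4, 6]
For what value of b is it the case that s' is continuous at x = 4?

s_0'(x) = -4 - 8·(x - 3) - 9·(x - 3)², so s_0'(4) = -21. On the right, s_1'(4) = b, so b = -21.

-21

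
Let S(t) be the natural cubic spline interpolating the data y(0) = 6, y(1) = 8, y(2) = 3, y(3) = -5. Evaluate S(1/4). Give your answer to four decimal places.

Write M_i for S''(x_i). With h_i = 1, 1, 1 and divided differences Δ_i = 2, -5, -8, the continuity of S' gives the tridiagonal system
  1·M_0 + 4·M_1 + 1·M_2 = 6(Δ_1 - Δ_0) = -42
  1·M_1 + 4·M_2 + 1·M_3 = 6(Δ_2 - Δ_1) = -18
Natural end conditions: M_0 = M_3 = 0.
Solving: M_0 = 0, M_1 = -10, M_2 = -2, M_3 = 0.
On [0, 1], S(t) = 6 + 11/3·t + 0·t² - 5/3·t³.
With t = 1/4: S(1/4) = 441/64.

6.8906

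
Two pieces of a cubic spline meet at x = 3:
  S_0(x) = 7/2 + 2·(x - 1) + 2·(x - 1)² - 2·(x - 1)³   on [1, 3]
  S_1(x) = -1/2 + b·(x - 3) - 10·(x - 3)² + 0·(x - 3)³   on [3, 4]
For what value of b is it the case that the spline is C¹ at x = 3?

-14

S_0'(x) = 2 + 4·(x - 1) - 6·(x - 1)², so S_0'(3) = -14. On the right, S_1'(3) = b, so b = -14.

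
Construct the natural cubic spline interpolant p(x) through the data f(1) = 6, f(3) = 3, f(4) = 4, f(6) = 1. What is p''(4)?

Let M_i = p''(x_i). Step sizes h_i = 2, 1, 2; slopes of the chords Δ_i = (y_(i+1) - y_i)/h_i = -3/2, 1, -3/2.
  2·M_0 + 6·M_1 + 1·M_2 = 6(Δ_1 - Δ_0) = 15
  1·M_1 + 6·M_2 + 2·M_3 = 6(Δ_2 - Δ_1) = -15
Natural end conditions: M_0 = M_3 = 0.
Solving: M_0 = 0, M_1 = 3, M_2 = -3, M_3 = 0.

-3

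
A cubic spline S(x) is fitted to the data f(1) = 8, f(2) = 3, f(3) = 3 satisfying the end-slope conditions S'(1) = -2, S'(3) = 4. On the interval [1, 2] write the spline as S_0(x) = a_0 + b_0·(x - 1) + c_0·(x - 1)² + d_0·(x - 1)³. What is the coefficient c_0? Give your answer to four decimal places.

Let M_i = S''(x_i). Step sizes h_i = 1, 1; slopes of the chords Δ_i = (y_(i+1) - y_i)/h_i = -5, 0.
  1·M_0 + 4·M_1 + 1·M_2 = 6(Δ_1 - Δ_0) = 30
Clamped end conditions give two more equations: 2h_0·M_0 + h_0·M_1 = 6(Δ_0 - S'(1)) = -18 and h_1·M_1 + 2h_1·M_2 = 6(S'(3) - Δ_1) = 24.
Hence M_0 = -27/2, M_1 = 9, M_2 = 15/2.
On [1, 2], with S_0(x) = a_0 + b_0·(x - 1) + c_0·(x - 1)² + d_0·(x - 1)³: c_0 = M_0/2 = -27/4, d_0 = (M_1 - M_0)/(6h_0) = 15/4, b_0 = Δ_0 - h_0(2M_0 + M_1)/6 = -2.

-6.7500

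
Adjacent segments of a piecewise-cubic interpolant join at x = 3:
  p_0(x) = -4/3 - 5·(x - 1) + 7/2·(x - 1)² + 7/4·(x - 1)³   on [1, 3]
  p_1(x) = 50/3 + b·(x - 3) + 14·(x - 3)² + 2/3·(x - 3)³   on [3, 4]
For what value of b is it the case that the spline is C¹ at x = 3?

30

p_0'(x) = -5 + 7·(x - 1) + 21/4·(x - 1)², so p_0'(3) = 30. On the right, p_1'(3) = b, so b = 30.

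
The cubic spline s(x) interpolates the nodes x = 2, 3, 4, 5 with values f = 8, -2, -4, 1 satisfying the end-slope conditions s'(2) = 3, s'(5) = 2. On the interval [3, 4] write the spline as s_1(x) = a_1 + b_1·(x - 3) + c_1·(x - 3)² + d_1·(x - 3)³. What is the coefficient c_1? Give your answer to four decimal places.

With σ_i denoting the second derivative at x_i, h_i = 1, 1, 1, and Δ_i = (y_(i+1) − y_i)/h_i = -10, -2, 5:
  1·σ_0 + 4·σ_1 + 1·σ_2 = 6(Δ_1 - Δ_0) = 48
  1·σ_1 + 4·σ_2 + 1·σ_3 = 6(Δ_2 - Δ_1) = 42
Clamped end conditions give two more equations: 2h_0·σ_0 + h_0·σ_1 = 6(Δ_0 - s'(2)) = -78 and h_2·σ_2 + 2h_2·σ_3 = 6(s'(5) - Δ_2) = -18.
Hence σ_0 = -754/15, σ_1 = 338/15, σ_2 = 122/15, σ_3 = -196/15.
On [3, 4], with s_1(x) = a_1 + b_1·(x - 3) + c_1·(x - 3)² + d_1·(x - 3)³: c_1 = σ_1/2 = 169/15, d_1 = (σ_2 - σ_1)/(6h_1) = -12/5, b_1 = Δ_1 - h_1(2σ_1 + σ_2)/6 = -163/15.

11.2667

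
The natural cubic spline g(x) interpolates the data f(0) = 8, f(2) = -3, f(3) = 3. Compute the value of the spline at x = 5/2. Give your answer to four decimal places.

-0.7188

Let m_i = g''(x_i). Step sizes h_i = 2, 1; slopes of the chords Δ_i = (y_(i+1) - y_i)/h_i = -11/2, 6.
  2·m_0 + 6·m_1 + 1·m_2 = 6(Δ_1 - Δ_0) = 69
Natural end conditions: m_0 = m_2 = 0.
Solving the tridiagonal system: m_0 = 0, m_1 = 23/2, m_2 = 0.
On [2, 3], g(x) = -3 + 13/6·(x - 2) + 23/4·(x - 2)² - 23/12·(x - 2)³.
With (x - 2) = 1/2: g(5/2) = -23/32.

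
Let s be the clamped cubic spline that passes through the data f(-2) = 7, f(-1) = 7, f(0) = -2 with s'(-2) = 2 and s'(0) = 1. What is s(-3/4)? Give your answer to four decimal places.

4.4922

Let M_i = s''(x_i). Step sizes h_i = 1, 1; slopes of the chords Δ_i = (y_(i+1) - y_i)/h_i = 0, -9.
  1·M_0 + 4·M_1 + 1·M_2 = 6(Δ_1 - Δ_0) = -54
Clamped end conditions give two more equations: 2h_0·M_0 + h_0·M_1 = 6(Δ_0 - s'(-2)) = -12 and h_1·M_1 + 2h_1·M_2 = 6(s'(0) - Δ_1) = 60.
Forward elimination and back-substitution give M_0 = 7, M_1 = -26, M_2 = 43.
On [-1, 0], s(x) = 7 - 15/2·(x + 1) - 13·(x + 1)² + 23/2·(x + 1)³.
With (x + 1) = 1/4: s(-3/4) = 575/128.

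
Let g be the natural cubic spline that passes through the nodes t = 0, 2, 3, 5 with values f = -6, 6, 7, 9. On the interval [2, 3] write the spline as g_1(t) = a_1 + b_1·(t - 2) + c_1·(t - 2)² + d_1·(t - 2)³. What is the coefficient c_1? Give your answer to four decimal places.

Write M_i for g''(x_i). With h_i = 2, 1, 2 and divided differences Δ_i = 6, 1, 1, the continuity of g' gives the tridiagonal system
  2·M_0 + 6·M_1 + 1·M_2 = 6(Δ_1 - Δ_0) = -30
  1·M_1 + 6·M_2 + 2·M_3 = 6(Δ_2 - Δ_1) = 0
Natural end conditions: M_0 = M_3 = 0.
Hence M_0 = 0, M_1 = -36/7, M_2 = 6/7, M_3 = 0.
On [2, 3], with g_1(t) = a_1 + b_1·(t - 2) + c_1·(t - 2)² + d_1·(t - 2)³: c_1 = M_1/2 = -18/7, d_1 = (M_2 - M_1)/(6h_1) = 1, b_1 = Δ_1 - h_1(2M_1 + M_2)/6 = 18/7.

-2.5714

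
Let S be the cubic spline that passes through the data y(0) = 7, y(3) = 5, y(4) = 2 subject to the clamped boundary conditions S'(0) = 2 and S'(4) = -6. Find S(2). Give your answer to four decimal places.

6.6852

Write M_i for S''(x_i). With h_i = 3, 1 and divided differences Δ_i = -2/3, -3, the continuity of S' gives the tridiagonal system
  3·M_0 + 8·M_1 + 1·M_2 = 6(Δ_1 - Δ_0) = -14
Clamped end conditions give two more equations: 2h_0·M_0 + h_0·M_1 = 6(Δ_0 - S'(0)) = -16 and h_1·M_1 + 2h_1·M_2 = 6(S'(4) - Δ_1) = -18.
Forward elimination and back-substitution give M_0 = -35/12, M_1 = 1/2, M_2 = -37/4.
On [0, 3], S(t) = 7 + 2·t - 35/24·t² + 41/216·t³.
With t = 2: S(2) = 361/54.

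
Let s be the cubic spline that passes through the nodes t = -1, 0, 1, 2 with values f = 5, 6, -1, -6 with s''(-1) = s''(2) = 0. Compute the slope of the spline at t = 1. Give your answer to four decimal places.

-7.1333

With m_i denoting the second derivative at x_i, h_i = 1, 1, 1, and Δ_i = (y_(i+1) − y_i)/h_i = 1, -7, -5:
  1·m_0 + 4·m_1 + 1·m_2 = 6(Δ_1 - Δ_0) = -48
  1·m_1 + 4·m_2 + 1·m_3 = 6(Δ_2 - Δ_1) = 12
Natural end conditions: m_0 = m_3 = 0.
Solving the tridiagonal system: m_0 = 0, m_1 = -68/5, m_2 = 32/5, m_3 = 0.
On [1, 2], s'(t) = b_2 + 2c_2·(t - 1) + 3d_2·(t - 1)² with b_2 = Δ_2 - h_2(2m_2 + m_3)/6 = -107/15, c_2 = m_2/2 = 16/5, d_2 = (m_3 - m_2)/(6h_2) = -16/15. So s'(1) = -107/15.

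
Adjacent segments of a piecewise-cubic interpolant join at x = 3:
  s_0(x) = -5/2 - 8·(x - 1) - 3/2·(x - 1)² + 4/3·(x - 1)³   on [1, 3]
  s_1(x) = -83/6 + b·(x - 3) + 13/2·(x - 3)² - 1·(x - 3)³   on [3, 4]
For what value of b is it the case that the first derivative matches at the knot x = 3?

2

s_0'(x) = -8 - 3·(x - 1) + 4·(x - 1)², so s_0'(3) = 2. On the right, s_1'(3) = b, so b = 2.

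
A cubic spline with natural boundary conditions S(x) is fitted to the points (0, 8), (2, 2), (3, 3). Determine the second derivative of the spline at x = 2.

4

Write σ_i for S''(x_i). With h_i = 2, 1 and divided differences Δ_i = -3, 1, the continuity of S' gives the tridiagonal system
  2·σ_0 + 6·σ_1 + 1·σ_2 = 6(Δ_1 - Δ_0) = 24
Natural end conditions: σ_0 = σ_2 = 0.
Solving: σ_0 = 0, σ_1 = 4, σ_2 = 0.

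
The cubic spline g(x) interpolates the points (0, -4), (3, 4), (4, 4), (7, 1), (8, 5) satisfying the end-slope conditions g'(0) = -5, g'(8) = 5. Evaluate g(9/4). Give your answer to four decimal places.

Write M_i for g''(x_i). With h_i = 3, 1, 3, 1 and divided differences Δ_i = 8/3, 0, -1, 4, the continuity of g' gives the tridiagonal system
  3·M_0 + 8·M_1 + 1·M_2 = 6(Δ_1 - Δ_0) = -16
  1·M_1 + 8·M_2 + 3·M_3 = 6(Δ_2 - Δ_1) = -6
  3·M_2 + 8·M_3 + 1·M_4 = 6(Δ_3 - Δ_2) = 30
Clamped end conditions give two more equations: 2h_0·M_0 + h_0·M_1 = 6(Δ_0 - g'(0)) = 46 and h_3·M_3 + 2h_3·M_4 = 6(g'(8) - Δ_3) = 6.
Solving the tridiagonal system: M_0 = 253/24, M_1 = -23/4, M_2 = -13/8, M_3 = 17/4, M_4 = 7/8.
On [0, 3], g(x) = -4 - 5·x + 253/48·x² - 391/432·x³.
With x = 9/4: g(9/4) = 1151/1024.

1.1240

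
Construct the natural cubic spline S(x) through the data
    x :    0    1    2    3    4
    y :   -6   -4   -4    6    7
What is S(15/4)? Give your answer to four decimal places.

7.4908

With M_i denoting the second derivative at x_i, h_i = 1, 1, 1, 1, and Δ_i = (y_(i+1) − y_i)/h_i = 2, 0, 10, 1:
  1·M_0 + 4·M_1 + 1·M_2 = 6(Δ_1 - Δ_0) = -12
  1·M_1 + 4·M_2 + 1·M_3 = 6(Δ_2 - Δ_1) = 60
  1·M_2 + 4·M_3 + 1·M_4 = 6(Δ_3 - Δ_2) = -54
Natural end conditions: M_0 = M_4 = 0.
Forward elimination and back-substitution give M_0 = 0, M_1 = -237/28, M_2 = 153/7, M_3 = -531/28, M_4 = 0.
On [3, 4], S(x) = 6 + 205/28·(x - 3) - 531/56·(x - 3)² + 177/56·(x - 3)³.
With (x - 3) = 3/4: S(15/4) = 26847/3584.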